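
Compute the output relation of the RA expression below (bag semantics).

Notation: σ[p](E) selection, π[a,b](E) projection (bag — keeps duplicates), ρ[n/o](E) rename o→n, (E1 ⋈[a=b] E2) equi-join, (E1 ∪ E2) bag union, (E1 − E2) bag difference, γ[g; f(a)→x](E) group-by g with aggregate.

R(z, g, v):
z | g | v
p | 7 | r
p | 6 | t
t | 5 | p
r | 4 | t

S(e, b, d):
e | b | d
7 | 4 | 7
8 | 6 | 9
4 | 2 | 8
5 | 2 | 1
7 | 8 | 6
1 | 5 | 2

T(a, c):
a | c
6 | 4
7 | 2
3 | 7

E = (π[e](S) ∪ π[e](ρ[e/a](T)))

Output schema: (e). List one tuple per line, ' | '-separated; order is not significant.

Subexpression sizes:
  S → 6
  π[e](S) → 6
  T → 3
  ρ[e/a](T) → 3
  π[e](ρ[e/a](T)) → 3
  (π[e](S) ∪ π[e](ρ[e/a](T))) → 9

== RESULT ==
e
1
3
4
5
6
7
7
7
8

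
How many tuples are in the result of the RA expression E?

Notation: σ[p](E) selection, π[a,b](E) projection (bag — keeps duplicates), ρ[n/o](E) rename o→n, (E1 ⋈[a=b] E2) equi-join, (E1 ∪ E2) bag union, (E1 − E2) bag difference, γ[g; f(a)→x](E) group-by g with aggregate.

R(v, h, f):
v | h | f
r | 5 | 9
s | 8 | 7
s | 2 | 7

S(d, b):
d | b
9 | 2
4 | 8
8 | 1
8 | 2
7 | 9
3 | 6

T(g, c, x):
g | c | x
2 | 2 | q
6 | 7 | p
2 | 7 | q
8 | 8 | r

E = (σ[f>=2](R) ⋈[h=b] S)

Stepwise |·|:
  R → 3
  σ[f>=2](R) → 3
  S → 6
  (σ[f>=2](R) ⋈[h=b] S) → 3

|E| = 3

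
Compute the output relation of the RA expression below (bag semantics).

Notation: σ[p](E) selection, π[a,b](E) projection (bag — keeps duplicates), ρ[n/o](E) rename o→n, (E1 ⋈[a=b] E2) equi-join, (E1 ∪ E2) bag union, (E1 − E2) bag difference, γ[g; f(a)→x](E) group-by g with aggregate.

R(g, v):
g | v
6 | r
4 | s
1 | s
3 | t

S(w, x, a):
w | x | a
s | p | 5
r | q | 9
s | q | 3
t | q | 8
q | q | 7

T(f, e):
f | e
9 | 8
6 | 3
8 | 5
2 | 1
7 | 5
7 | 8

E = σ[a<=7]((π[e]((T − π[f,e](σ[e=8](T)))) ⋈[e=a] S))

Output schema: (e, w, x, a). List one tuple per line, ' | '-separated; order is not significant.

Row counts bottom-up:
  T → 6
  T → 6
  σ[e=8](T) → 2
  π[f,e](σ[e=8](T)) → 2
  (T − π[f,e](σ[e=8](T))) → 4
  π[e]((T − π[f,e](σ[e=8](T)))) → 4
  S → 5
  (π[e]((T − π[f,e](σ[e=8](T)))) ⋈[e=a] S) → 3
  σ[a<=7]((π[e]((T − π[f,e](σ[e=8](T)))) ⋈[e=a] S)) → 3

== RESULT ==
e | w | x | a
3 | s | q | 3
5 | s | p | 5
5 | s | p | 5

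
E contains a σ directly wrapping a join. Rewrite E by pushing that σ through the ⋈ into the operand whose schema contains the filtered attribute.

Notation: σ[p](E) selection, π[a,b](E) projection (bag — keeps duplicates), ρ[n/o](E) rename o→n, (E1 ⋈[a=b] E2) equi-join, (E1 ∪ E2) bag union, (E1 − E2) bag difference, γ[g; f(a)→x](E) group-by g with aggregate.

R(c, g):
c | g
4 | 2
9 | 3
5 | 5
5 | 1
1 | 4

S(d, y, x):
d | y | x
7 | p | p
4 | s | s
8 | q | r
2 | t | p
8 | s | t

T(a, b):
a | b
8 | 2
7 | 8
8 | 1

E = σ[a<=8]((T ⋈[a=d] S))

σ filters on a, owned by the left side.
E' = (σ[a<=8](T) ⋈[a=d] S)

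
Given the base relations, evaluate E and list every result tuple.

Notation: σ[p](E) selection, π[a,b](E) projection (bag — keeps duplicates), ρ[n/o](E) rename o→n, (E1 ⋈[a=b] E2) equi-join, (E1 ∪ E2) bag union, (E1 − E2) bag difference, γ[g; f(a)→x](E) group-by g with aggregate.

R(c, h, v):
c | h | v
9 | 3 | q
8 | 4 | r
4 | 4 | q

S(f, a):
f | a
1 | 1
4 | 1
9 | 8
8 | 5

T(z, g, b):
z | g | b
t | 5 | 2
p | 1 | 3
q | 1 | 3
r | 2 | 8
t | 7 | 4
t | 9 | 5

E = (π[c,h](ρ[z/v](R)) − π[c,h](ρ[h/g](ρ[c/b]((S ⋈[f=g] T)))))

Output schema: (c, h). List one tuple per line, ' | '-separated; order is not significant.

Subexpression sizes:
  R → 3
  ρ[z/v](R) → 3
  π[c,h](ρ[z/v](R)) → 3
  S → 4
  T → 6
  (S ⋈[f=g] T) → 3
  ρ[c/b]((S ⋈[f=g] T)) → 3
  ρ[h/g](ρ[c/b]((S ⋈[f=g] T))) → 3
  π[c,h](ρ[h/g](ρ[c/b]((S ⋈[f=g] T)))) → 3
  (π[c,h](ρ[z/v](R)) − π[c,h](ρ[h/g](ρ[c/b]((S ⋈[f=g] T))))) → 3

== RESULT ==
c | h
4 | 4
8 | 4
9 | 3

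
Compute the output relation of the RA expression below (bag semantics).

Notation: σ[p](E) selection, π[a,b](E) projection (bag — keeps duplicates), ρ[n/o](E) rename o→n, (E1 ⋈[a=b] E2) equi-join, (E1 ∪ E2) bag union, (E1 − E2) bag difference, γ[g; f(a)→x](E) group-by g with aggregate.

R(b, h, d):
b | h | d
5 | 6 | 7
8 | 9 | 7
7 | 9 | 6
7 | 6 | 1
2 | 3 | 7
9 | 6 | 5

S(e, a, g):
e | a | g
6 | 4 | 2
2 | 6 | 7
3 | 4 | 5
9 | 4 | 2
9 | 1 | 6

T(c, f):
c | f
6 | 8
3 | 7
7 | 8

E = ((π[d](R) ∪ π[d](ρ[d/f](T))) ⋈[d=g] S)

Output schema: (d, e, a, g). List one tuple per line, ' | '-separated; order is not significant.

Stepwise |·|:
  R → 6
  π[d](R) → 6
  T → 3
  ρ[d/f](T) → 3
  π[d](ρ[d/f](T)) → 3
  (π[d](R) ∪ π[d](ρ[d/f](T))) → 9
  S → 5
  ((π[d](R) ∪ π[d](ρ[d/f](T))) ⋈[d=g] S) → 6

== RESULT ==
d | e | a | g
5 | 3 | 4 | 5
6 | 9 | 1 | 6
7 | 2 | 6 | 7
7 | 2 | 6 | 7
7 | 2 | 6 | 7
7 | 2 | 6 | 7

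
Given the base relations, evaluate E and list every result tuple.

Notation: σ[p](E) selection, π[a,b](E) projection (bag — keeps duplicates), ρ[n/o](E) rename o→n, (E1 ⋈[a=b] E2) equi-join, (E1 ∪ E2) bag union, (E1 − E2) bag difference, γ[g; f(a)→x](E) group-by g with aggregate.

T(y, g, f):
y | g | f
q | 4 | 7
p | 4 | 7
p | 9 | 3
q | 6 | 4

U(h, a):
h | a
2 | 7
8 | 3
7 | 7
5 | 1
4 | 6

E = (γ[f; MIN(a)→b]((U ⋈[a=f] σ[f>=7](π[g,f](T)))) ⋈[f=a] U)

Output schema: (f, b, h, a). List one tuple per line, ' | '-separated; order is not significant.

Subexpression sizes:
  U → 5
  T → 4
  π[g,f](T) → 4
  σ[f>=7](π[g,f](T)) → 2
  (U ⋈[a=f] σ[f>=7](π[g,f](T))) → 4
  γ[f; MIN(a)→b]((U ⋈[a=f] σ[f>=7](π[g,f](T)))) → 1
  U → 5
  (γ[f; MIN(a)→b]((U ⋈[a=f] σ[f>=7](π[g,f](T)))) ⋈[f=a] U) → 2

== RESULT ==
f | b | h | a
7 | 7 | 2 | 7
7 | 7 | 7 | 7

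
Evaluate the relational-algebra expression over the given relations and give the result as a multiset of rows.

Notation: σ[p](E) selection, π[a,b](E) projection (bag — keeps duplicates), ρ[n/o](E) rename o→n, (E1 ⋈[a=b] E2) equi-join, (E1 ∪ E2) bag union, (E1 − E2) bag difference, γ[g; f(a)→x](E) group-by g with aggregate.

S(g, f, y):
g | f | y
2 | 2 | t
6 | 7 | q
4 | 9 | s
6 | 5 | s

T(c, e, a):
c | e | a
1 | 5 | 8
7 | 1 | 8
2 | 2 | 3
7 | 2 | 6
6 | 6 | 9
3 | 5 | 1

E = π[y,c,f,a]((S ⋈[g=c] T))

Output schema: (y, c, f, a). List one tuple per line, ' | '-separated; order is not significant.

Row counts bottom-up:
  S → 4
  T → 6
  (S ⋈[g=c] T) → 3
  π[y,c,f,a]((S ⋈[g=c] T)) → 3

== RESULT ==
y | c | f | a
q | 6 | 7 | 9
s | 6 | 5 | 9
t | 2 | 2 | 3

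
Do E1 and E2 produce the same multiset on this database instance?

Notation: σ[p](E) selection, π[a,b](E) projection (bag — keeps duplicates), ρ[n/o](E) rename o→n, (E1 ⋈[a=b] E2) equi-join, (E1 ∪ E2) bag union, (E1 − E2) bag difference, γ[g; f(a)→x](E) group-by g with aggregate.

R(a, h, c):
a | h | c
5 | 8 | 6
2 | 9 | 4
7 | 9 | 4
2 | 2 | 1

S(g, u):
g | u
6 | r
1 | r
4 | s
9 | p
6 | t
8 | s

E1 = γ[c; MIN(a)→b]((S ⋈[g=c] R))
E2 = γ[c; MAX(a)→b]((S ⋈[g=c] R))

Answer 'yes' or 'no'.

E1 stepwise |·|:
  S → 6
  R → 4
  (S ⋈[g=c] R) → 5
  γ[c; MIN(a)→b]((S ⋈[g=c] R)) → 3
E2 stepwise |·|:
  S → 6
  R → 4
  (S ⋈[g=c] R) → 5
  γ[c; MAX(a)→b]((S ⋈[g=c] R)) → 3

E1 result:
c | b
1 | 2
4 | 2
6 | 5
E2 result:
c | b
1 | 2
4 | 7
6 | 5
Witness: (4, 7) appears 0× in E1 but 1× in E2.

no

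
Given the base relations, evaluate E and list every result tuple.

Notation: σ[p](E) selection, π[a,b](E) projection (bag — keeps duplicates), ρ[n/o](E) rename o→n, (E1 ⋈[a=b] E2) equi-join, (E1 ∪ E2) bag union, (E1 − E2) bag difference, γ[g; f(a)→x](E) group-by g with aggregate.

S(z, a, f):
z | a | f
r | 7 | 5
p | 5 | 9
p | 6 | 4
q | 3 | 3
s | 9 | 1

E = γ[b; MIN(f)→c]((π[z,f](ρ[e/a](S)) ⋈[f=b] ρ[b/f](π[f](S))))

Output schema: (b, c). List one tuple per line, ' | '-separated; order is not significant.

Stepwise |·|:
  S → 5
  ρ[e/a](S) → 5
  π[z,f](ρ[e/a](S)) → 5
  S → 5
  π[f](S) → 5
  ρ[b/f](π[f](S)) → 5
  (π[z,f](ρ[e/a](S)) ⋈[f=b] ρ[b/f](π[f](S))) → 5
  γ[b; MIN(f)→c]((π[z,f](ρ[e/a](S)) ⋈[f=b] ρ[b/f](π[f](S)))) → 5

== RESULT ==
b | c
1 | 1
3 | 3
4 | 4
5 | 5
9 | 9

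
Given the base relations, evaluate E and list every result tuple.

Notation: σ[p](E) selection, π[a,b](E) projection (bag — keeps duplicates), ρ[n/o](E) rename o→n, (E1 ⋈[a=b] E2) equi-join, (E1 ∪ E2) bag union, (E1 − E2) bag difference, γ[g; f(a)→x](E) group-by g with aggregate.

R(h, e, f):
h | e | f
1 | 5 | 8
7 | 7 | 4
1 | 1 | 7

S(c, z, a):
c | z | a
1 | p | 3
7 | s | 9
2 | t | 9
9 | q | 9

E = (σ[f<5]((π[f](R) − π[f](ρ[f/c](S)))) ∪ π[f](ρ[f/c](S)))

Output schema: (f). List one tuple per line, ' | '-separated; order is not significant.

Subexpression sizes:
  R → 3
  π[f](R) → 3
  S → 4
  ρ[f/c](S) → 4
  π[f](ρ[f/c](S)) → 4
  (π[f](R) − π[f](ρ[f/c](S))) → 2
  σ[f<5]((π[f](R) − π[f](ρ[f/c](S)))) → 1
  S → 4
  ρ[f/c](S) → 4
  π[f](ρ[f/c](S)) → 4
  (σ[f<5]((π[f](R) − π[f](ρ[f/c](S)))) ∪ π[f](ρ[f/c](S))) → 5

== RESULT ==
f
1
2
4
7
9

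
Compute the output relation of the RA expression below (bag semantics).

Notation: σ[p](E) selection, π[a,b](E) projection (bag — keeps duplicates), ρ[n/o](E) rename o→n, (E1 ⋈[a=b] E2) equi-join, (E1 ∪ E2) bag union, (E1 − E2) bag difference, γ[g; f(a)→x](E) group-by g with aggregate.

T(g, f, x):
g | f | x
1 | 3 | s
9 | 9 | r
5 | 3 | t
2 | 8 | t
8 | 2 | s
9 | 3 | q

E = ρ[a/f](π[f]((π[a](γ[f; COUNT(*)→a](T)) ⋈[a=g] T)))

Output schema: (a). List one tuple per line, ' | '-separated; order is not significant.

Stepwise |·|:
  T → 6
  γ[f; COUNT(*)→a](T) → 4
  π[a](γ[f; COUNT(*)→a](T)) → 4
  T → 6
  (π[a](γ[f; COUNT(*)→a](T)) ⋈[a=g] T) → 3
  π[f]((π[a](γ[f; COUNT(*)→a](T)) ⋈[a=g] T)) → 3
  ρ[a/f](π[f]((π[a](γ[f; COUNT(*)→a](T)) ⋈[a=g] T))) → 3

== RESULT ==
a
3
3
3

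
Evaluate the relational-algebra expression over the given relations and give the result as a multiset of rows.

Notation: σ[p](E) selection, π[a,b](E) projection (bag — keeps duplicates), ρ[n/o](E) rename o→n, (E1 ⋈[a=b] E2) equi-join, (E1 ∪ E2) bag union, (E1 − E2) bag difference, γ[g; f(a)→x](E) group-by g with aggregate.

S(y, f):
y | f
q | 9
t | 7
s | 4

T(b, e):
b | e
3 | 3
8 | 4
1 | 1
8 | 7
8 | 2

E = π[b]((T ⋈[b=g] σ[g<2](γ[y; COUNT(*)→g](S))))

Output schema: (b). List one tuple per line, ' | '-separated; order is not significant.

Per-node cardinality:
  T → 5
  S → 3
  γ[y; COUNT(*)→g](S) → 3
  σ[g<2](γ[y; COUNT(*)→g](S)) → 3
  (T ⋈[b=g] σ[g<2](γ[y; COUNT(*)→g](S))) → 3
  π[b]((T ⋈[b=g] σ[g<2](γ[y; COUNT(*)→g](S)))) → 3

== RESULT ==
b
1
1
1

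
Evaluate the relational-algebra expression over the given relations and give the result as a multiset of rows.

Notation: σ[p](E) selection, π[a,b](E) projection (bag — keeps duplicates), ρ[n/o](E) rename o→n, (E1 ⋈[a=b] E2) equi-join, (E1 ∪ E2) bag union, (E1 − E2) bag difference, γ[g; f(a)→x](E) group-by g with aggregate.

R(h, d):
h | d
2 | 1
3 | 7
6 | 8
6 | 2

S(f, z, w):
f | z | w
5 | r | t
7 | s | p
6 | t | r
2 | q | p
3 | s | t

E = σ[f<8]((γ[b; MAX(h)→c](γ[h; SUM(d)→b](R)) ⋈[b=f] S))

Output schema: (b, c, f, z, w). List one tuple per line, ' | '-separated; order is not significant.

Per-node cardinality:
  R → 4
  γ[h; SUM(d)→b](R) → 3
  γ[b; MAX(h)→c](γ[h; SUM(d)→b](R)) → 3
  S → 5
  (γ[b; MAX(h)→c](γ[h; SUM(d)→b](R)) ⋈[b=f] S) → 1
  σ[f<8]((γ[b; MAX(h)→c](γ[h; SUM(d)→b](R)) ⋈[b=f] S)) → 1

== RESULT ==
b | c | f | z | w
7 | 3 | 7 | s | p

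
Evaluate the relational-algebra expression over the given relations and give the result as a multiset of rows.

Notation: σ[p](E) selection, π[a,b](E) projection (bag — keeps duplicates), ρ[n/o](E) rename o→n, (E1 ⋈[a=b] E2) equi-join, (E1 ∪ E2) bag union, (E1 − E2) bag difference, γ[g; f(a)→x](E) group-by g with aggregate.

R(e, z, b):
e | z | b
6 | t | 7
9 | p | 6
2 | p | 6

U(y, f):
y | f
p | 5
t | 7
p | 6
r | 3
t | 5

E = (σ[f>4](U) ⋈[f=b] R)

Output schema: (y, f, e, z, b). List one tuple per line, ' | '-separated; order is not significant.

Stepwise |·|:
  U → 5
  σ[f>4](U) → 4
  R → 3
  (σ[f>4](U) ⋈[f=b] R) → 3

== RESULT ==
y | f | e | z | b
p | 6 | 2 | p | 6
p | 6 | 9 | p | 6
t | 7 | 6 | t | 7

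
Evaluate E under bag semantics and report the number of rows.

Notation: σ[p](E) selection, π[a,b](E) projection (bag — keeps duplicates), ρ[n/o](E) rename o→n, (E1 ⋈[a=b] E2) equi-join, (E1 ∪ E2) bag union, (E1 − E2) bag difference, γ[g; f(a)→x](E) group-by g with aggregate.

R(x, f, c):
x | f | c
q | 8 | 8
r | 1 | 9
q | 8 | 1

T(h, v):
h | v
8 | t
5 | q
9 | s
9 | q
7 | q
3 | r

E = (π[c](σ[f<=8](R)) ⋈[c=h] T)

Stepwise |·|:
  R → 3
  σ[f<=8](R) → 3
  π[c](σ[f<=8](R)) → 3
  T → 6
  (π[c](σ[f<=8](R)) ⋈[c=h] T) → 3

|E| = 3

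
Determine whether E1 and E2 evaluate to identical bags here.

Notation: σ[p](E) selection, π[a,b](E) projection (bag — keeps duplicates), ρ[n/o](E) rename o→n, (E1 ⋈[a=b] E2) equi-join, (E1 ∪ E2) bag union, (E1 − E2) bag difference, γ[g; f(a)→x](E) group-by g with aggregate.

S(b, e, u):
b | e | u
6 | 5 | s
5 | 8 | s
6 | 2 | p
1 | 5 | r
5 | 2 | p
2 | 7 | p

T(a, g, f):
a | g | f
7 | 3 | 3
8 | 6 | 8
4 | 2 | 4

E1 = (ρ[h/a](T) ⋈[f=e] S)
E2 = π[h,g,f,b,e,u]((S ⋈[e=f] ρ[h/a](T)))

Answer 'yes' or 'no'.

E1 stepwise |·|:
  T → 3
  ρ[h/a](T) → 3
  S → 6
  (ρ[h/a](T) ⋈[f=e] S) → 1
E2 stepwise |·|:
  S → 6
  T → 3
  ρ[h/a](T) → 3
  (S ⋈[e=f] ρ[h/a](T)) → 1
  π[h,g,f,b,e,u]((S ⋈[e=f] ρ[h/a](T))) → 1

E1 and E2 produce the same multiset:
h | g | f | b | e | u
8 | 6 | 8 | 5 | 8 | s

yes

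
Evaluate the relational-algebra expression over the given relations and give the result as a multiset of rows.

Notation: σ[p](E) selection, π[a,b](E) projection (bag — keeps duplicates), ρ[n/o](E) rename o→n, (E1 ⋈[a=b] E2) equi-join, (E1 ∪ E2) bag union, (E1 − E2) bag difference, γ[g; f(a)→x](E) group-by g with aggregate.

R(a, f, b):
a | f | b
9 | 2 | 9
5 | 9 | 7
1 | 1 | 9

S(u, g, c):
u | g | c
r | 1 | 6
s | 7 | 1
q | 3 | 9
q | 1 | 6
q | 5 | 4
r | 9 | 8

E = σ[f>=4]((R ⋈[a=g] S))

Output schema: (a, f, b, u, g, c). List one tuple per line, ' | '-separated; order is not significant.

Row counts bottom-up:
  R → 3
  S → 6
  (R ⋈[a=g] S) → 4
  σ[f>=4]((R ⋈[a=g] S)) → 1

== RESULT ==
a | f | b | u | g | c
5 | 9 | 7 | q | 5 | 4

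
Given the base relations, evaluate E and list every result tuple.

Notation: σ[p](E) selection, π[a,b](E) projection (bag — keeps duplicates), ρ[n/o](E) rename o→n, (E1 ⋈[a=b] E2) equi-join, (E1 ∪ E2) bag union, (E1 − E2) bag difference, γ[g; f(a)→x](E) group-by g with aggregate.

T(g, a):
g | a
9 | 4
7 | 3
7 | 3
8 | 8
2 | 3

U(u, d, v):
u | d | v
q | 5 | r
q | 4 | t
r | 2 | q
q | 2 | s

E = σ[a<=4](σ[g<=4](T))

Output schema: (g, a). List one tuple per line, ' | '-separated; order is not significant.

Per-node cardinality:
  T → 5
  σ[g<=4](T) → 1
  σ[a<=4](σ[g<=4](T)) → 1

== RESULT ==
g | a
2 | 3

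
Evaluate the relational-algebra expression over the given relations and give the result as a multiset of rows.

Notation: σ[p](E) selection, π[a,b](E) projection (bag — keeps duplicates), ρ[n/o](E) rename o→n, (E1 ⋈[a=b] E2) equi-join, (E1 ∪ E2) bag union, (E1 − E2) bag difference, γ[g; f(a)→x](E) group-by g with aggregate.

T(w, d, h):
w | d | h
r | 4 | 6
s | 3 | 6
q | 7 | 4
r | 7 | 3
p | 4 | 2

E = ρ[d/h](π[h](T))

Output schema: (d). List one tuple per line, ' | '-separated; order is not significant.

Stepwise |·|:
  T → 5
  π[h](T) → 5
  ρ[d/h](π[h](T)) → 5

== RESULT ==
d
2
3
4
6
6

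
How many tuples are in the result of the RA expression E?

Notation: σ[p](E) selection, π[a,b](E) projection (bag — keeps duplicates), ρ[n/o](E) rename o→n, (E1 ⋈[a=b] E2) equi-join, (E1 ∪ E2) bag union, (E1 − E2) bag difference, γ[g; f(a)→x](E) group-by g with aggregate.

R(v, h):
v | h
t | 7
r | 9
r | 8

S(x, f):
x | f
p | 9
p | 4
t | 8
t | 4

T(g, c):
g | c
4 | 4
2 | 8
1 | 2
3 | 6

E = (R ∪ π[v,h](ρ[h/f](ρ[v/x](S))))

Row counts bottom-up:
  R → 3
  S → 4
  ρ[v/x](S) → 4
  ρ[h/f](ρ[v/x](S)) → 4
  π[v,h](ρ[h/f](ρ[v/x](S))) → 4
  (R ∪ π[v,h](ρ[h/f](ρ[v/x](S)))) → 7

|E| = 7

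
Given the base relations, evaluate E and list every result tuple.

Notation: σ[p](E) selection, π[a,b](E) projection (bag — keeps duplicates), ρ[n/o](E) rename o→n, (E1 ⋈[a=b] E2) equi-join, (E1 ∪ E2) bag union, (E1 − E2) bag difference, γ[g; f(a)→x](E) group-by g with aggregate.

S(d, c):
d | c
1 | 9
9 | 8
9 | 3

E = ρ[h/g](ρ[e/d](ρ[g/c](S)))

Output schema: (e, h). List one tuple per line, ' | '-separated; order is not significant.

Per-node cardinality:
  S → 3
  ρ[g/c](S) → 3
  ρ[e/d](ρ[g/c](S)) → 3
  ρ[h/g](ρ[e/d](ρ[g/c](S))) → 3

== RESULT ==
e | h
1 | 9
9 | 3
9 | 8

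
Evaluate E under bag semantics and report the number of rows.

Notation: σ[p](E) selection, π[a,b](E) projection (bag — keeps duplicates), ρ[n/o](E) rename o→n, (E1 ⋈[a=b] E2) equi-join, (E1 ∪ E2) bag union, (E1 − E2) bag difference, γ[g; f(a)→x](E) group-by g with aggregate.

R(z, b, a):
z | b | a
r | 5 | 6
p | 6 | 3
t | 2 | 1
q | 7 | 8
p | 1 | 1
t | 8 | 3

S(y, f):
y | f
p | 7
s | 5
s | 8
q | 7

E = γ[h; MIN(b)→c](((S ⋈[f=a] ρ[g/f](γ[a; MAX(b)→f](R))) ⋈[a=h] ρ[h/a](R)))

Row counts bottom-up:
  S → 4
  R → 6
  γ[a; MAX(b)→f](R) → 4
  ρ[g/f](γ[a; MAX(b)→f](R)) → 4
  (S ⋈[f=a] ρ[g/f](γ[a; MAX(b)→f](R))) → 1
  R → 6
  ρ[h/a](R) → 6
  ((S ⋈[f=a] ρ[g/f](γ[a; MAX(b)→f](R))) ⋈[a=h] ρ[h/a](R)) → 1
  γ[h; MIN(b)→c](((S ⋈[f=a] ρ[g/f](γ[a; MAX(b)→f](R))) ⋈[a=h] ρ[h/a](R))) → 1

|E| = 1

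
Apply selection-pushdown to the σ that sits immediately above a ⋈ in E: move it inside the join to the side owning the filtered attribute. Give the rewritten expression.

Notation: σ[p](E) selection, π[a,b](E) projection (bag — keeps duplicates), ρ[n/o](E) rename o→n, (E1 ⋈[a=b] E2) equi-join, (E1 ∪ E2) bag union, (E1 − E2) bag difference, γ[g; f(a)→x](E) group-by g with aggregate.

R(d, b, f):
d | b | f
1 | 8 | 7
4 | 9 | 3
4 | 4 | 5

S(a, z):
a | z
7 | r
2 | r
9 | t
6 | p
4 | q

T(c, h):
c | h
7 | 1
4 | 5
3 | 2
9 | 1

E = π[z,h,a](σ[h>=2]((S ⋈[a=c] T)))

σ filters on h, owned by the right side.
E' = π[z,h,a]((S ⋈[a=c] σ[h>=2](T)))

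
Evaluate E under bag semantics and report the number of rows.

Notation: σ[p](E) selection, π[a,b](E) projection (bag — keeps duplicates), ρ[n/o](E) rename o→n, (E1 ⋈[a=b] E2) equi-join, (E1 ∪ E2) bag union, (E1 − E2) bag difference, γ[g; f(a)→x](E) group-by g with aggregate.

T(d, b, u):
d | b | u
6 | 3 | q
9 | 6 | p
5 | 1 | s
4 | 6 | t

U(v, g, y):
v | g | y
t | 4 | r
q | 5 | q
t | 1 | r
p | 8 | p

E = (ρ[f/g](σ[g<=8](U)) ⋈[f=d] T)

Per-node cardinality:
  U → 4
  σ[g<=8](U) → 4
  ρ[f/g](σ[g<=8](U)) → 4
  T → 4
  (ρ[f/g](σ[g<=8](U)) ⋈[f=d] T) → 2

|E| = 2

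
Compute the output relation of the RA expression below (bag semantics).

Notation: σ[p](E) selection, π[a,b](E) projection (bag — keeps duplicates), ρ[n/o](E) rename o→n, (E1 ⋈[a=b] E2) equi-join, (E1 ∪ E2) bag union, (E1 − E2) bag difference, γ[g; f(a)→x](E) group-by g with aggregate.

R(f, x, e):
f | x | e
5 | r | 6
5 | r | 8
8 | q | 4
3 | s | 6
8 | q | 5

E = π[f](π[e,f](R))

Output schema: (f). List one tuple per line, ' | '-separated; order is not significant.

Subexpression sizes:
  R → 5
  π[e,f](R) → 5
  π[f](π[e,f](R)) → 5

== RESULT ==
f
3
5
5
8
8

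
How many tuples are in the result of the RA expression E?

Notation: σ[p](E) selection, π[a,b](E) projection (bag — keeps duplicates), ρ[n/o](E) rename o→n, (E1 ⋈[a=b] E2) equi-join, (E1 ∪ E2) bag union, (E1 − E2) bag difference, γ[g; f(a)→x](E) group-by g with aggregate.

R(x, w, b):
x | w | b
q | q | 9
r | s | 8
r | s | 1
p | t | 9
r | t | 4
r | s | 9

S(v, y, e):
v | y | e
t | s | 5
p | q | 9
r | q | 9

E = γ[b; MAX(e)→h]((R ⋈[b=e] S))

Stepwise |·|:
  R → 6
  S → 3
  (R ⋈[b=e] S) → 6
  γ[b; MAX(e)→h]((R ⋈[b=e] S)) → 1

|E| = 1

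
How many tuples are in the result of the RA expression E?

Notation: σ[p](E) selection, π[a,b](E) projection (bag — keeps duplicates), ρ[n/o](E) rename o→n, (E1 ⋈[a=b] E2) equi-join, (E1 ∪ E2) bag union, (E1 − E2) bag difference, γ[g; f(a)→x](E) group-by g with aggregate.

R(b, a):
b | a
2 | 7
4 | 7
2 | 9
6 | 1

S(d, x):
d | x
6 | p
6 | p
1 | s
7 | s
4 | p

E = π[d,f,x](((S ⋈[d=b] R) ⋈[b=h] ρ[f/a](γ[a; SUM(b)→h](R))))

Subexpression sizes:
  S → 5
  R → 4
  (S ⋈[d=b] R) → 3
  R → 4
  γ[a; SUM(b)→h](R) → 3
  ρ[f/a](γ[a; SUM(b)→h](R)) → 3
  ((S ⋈[d=b] R) ⋈[b=h] ρ[f/a](γ[a; SUM(b)→h](R))) → 4
  π[d,f,x](((S ⋈[d=b] R) ⋈[b=h] ρ[f/a](γ[a; SUM(b)→h](R)))) → 4

|E| = 4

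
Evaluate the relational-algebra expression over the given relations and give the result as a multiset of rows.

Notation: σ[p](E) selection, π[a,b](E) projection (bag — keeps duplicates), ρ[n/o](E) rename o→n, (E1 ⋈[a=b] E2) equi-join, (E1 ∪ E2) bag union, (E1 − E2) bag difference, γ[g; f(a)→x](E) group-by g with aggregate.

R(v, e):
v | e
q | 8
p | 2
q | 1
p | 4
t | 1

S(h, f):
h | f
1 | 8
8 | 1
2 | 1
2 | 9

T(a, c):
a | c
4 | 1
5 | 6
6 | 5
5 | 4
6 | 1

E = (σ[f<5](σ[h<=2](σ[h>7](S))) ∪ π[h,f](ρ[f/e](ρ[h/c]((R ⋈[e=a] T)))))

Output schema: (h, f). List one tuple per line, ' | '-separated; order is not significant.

Per-node cardinality:
  S → 4
  σ[h>7](S) → 1
  σ[h<=2](σ[h>7](S)) → 0
  σ[f<5](σ[h<=2](σ[h>7](S))) → 0
  R → 5
  T → 5
  (R ⋈[e=a] T) → 1
  ρ[h/c]((R ⋈[e=a] T)) → 1
  ρ[f/e](ρ[h/c]((R ⋈[e=a] T))) → 1
  π[h,f](ρ[f/e](ρ[h/c]((R ⋈[e=a] T)))) → 1
  (σ[f<5](σ[h<=2](σ[h>7](S))) ∪ π[h,f](ρ[f/e](ρ[h/c]((R ⋈[e=a] T))))) → 1

== RESULT ==
h | f
1 | 4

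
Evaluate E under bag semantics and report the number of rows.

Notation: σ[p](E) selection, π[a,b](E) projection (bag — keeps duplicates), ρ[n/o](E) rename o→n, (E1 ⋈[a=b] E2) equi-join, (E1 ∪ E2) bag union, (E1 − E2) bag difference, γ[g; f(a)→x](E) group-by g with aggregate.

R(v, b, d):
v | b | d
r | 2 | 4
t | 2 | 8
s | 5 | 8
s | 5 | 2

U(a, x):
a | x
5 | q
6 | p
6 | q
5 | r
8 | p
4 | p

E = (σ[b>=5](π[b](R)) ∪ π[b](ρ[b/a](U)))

Per-node cardinality:
  R → 4
  π[b](R) → 4
  σ[b>=5](π[b](R)) → 2
  U → 6
  ρ[b/a](U) → 6
  π[b](ρ[b/a](U)) → 6
  (σ[b>=5](π[b](R)) ∪ π[b](ρ[b/a](U))) → 8

|E| = 8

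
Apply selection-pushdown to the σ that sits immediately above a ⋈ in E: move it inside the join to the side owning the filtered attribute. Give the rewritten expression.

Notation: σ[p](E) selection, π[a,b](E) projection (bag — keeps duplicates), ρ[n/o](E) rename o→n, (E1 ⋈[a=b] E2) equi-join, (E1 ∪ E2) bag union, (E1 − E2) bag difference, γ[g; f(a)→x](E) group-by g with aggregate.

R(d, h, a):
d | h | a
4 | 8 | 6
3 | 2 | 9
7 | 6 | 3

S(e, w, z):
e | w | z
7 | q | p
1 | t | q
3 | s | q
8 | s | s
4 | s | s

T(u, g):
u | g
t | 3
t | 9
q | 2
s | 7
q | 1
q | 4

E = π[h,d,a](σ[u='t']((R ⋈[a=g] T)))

σ filters on u, owned by the right side.
E' = π[h,d,a]((R ⋈[a=g] σ[u='t'](T)))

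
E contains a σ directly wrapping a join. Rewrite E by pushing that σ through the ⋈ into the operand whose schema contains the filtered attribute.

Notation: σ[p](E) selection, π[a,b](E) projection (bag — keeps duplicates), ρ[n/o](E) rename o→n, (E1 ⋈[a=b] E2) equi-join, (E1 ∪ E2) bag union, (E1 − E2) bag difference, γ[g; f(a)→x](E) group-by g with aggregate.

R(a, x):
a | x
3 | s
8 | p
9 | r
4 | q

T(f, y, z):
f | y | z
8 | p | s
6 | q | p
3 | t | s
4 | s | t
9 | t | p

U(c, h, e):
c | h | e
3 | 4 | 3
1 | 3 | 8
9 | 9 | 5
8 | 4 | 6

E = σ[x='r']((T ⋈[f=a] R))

σ filters on x, owned by the right side.
E' = (T ⋈[f=a] σ[x='r'](R))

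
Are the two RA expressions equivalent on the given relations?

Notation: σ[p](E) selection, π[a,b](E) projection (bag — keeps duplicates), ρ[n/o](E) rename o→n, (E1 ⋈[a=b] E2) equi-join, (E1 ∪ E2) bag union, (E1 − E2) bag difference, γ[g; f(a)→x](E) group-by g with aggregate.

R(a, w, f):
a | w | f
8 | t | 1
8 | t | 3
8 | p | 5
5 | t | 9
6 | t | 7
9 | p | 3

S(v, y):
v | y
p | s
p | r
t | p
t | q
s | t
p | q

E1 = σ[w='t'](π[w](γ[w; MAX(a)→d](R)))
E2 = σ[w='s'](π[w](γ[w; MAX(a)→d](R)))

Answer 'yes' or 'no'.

E1 stepwise |·|:
  R → 6
  γ[w; MAX(a)→d](R) → 2
  π[w](γ[w; MAX(a)→d](R)) → 2
  σ[w='t'](π[w](γ[w; MAX(a)→d](R))) → 1
E2 stepwise |·|:
  R → 6
  γ[w; MAX(a)→d](R) → 2
  π[w](γ[w; MAX(a)→d](R)) → 2
  σ[w='s'](π[w](γ[w; MAX(a)→d](R))) → 0

E1 result:
w
t
E2 result:
w
(0 rows)
Witness: ('t',) appears 1× in E1 but 0× in E2.

no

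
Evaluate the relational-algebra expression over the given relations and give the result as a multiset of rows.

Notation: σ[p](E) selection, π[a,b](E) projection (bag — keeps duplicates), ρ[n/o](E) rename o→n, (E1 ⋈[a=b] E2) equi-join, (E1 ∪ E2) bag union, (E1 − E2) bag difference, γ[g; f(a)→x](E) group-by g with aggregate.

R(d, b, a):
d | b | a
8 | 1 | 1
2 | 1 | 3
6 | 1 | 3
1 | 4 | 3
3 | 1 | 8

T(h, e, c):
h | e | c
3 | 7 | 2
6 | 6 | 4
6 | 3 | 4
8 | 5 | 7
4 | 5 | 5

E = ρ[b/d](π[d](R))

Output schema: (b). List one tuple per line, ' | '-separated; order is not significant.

Row counts bottom-up:
  R → 5
  π[d](R) → 5
  ρ[b/d](π[d](R)) → 5

== RESULT ==
b
1
2
3
6
8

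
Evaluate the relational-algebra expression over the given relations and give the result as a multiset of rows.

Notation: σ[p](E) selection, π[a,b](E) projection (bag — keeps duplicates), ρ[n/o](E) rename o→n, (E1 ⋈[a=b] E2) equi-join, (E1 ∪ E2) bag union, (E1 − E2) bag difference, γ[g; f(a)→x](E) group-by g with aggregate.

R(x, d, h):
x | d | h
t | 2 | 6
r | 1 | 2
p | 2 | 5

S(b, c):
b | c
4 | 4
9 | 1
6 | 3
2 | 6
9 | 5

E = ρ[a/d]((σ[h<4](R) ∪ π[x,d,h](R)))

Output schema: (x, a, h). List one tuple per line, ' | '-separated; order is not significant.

Row counts bottom-up:
  R → 3
  σ[h<4](R) → 1
  R → 3
  π[x,d,h](R) → 3
  (σ[h<4](R) ∪ π[x,d,h](R)) → 4
  ρ[a/d]((σ[h<4](R) ∪ π[x,d,h](R))) → 4

== RESULT ==
x | a | h
p | 2 | 5
r | 1 | 2
r | 1 | 2
t | 2 | 6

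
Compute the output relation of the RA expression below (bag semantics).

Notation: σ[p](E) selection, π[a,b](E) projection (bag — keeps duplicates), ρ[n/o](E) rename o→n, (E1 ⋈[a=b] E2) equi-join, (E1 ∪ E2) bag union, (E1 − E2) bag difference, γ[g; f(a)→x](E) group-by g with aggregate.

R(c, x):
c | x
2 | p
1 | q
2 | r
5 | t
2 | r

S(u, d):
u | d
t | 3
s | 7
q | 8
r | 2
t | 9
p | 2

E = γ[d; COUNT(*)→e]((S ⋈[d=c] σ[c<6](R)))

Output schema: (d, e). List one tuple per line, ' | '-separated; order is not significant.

Subexpression sizes:
  S → 6
  R → 5
  σ[c<6](R) → 5
  (S ⋈[d=c] σ[c<6](R)) → 6
  γ[d; COUNT(*)→e]((S ⋈[d=c] σ[c<6](R))) → 1

== RESULT ==
d | e
2 | 6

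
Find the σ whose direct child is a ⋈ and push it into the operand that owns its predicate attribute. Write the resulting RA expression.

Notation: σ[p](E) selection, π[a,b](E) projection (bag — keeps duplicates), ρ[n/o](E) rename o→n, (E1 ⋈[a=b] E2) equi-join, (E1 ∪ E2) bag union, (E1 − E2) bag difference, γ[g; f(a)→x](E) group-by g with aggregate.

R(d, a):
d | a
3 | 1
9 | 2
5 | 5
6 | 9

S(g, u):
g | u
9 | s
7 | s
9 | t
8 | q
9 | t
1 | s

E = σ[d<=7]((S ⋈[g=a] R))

σ filters on d, owned by the right side.
E' = (S ⋈[g=a] σ[d<=7](R))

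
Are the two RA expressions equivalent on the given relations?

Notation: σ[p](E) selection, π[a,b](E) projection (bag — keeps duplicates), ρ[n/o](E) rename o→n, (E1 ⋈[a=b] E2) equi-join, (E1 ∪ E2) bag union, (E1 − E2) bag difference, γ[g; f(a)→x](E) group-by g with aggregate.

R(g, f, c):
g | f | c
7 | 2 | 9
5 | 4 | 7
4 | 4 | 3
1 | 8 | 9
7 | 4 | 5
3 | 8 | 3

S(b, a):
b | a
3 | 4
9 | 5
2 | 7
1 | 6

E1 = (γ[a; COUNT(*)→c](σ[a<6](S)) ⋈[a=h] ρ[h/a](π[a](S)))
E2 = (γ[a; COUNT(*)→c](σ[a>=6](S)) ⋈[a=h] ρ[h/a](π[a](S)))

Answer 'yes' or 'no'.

E1 row counts bottom-up:
  S → 4
  σ[a<6](S) → 2
  γ[a; COUNT(*)→c](σ[a<6](S)) → 2
  S → 4
  π[a](S) → 4
  ρ[h/a](π[a](S)) → 4
  (γ[a; COUNT(*)→c](σ[a<6](S)) ⋈[a=h] ρ[h/a](π[a](S))) → 2
E2 row counts bottom-up:
  S → 4
  σ[a>=6](S) → 2
  γ[a; COUNT(*)→c](σ[a>=6](S)) → 2
  S → 4
  π[a](S) → 4
  ρ[h/a](π[a](S)) → 4
  (γ[a; COUNT(*)→c](σ[a>=6](S)) ⋈[a=h] ρ[h/a](π[a](S))) → 2

E1 result:
a | c | h
4 | 1 | 4
5 | 1 | 5
E2 result:
a | c | h
6 | 1 | 6
7 | 1 | 7
Witness: (4, 1, 4) appears 1× in E1 but 0× in E2.

no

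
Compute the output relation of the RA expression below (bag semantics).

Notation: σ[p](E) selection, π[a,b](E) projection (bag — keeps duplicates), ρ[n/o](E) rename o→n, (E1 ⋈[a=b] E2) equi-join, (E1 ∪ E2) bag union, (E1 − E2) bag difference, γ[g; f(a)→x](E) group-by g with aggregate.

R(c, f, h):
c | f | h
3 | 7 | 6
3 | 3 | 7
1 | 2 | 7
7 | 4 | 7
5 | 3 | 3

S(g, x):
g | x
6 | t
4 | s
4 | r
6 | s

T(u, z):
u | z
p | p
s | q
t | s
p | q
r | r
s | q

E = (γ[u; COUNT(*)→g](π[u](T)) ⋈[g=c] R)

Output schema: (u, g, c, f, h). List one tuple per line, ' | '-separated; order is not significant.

Per-node cardinality:
  T → 6
  π[u](T) → 6
  γ[u; COUNT(*)→g](π[u](T)) → 4
  R → 5
  (γ[u; COUNT(*)→g](π[u](T)) ⋈[g=c] R) → 2

== RESULT ==
u | g | c | f | h
r | 1 | 1 | 2 | 7
t | 1 | 1 | 2 | 7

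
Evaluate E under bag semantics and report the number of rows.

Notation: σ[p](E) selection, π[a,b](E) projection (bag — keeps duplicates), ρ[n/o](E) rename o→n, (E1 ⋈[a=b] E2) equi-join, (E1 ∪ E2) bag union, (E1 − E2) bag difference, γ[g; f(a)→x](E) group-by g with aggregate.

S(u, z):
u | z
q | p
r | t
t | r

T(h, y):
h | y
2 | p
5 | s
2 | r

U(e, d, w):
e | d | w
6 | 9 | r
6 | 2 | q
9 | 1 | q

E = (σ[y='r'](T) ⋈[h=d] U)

Stepwise |·|:
  T → 3
  σ[y='r'](T) → 1
  U → 3
  (σ[y='r'](T) ⋈[h=d] U) → 1

|E| = 1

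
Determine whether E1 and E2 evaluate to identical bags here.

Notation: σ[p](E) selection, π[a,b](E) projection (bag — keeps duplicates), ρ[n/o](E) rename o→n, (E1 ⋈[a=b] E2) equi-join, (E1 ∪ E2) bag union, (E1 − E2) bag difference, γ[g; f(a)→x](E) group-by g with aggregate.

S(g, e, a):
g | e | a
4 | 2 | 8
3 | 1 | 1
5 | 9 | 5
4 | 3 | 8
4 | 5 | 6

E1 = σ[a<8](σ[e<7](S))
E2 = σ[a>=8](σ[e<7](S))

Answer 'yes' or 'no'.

E1 per-node cardinality:
  S → 5
  σ[e<7](S) → 4
  σ[a<8](σ[e<7](S)) → 2
E2 per-node cardinality:
  S → 5
  σ[e<7](S) → 4
  σ[a>=8](σ[e<7](S)) → 2

E1 result:
g | e | a
3 | 1 | 1
4 | 5 | 6
E2 result:
g | e | a
4 | 2 | 8
4 | 3 | 8
Witness: (4, 3, 8) appears 0× in E1 but 1× in E2.

no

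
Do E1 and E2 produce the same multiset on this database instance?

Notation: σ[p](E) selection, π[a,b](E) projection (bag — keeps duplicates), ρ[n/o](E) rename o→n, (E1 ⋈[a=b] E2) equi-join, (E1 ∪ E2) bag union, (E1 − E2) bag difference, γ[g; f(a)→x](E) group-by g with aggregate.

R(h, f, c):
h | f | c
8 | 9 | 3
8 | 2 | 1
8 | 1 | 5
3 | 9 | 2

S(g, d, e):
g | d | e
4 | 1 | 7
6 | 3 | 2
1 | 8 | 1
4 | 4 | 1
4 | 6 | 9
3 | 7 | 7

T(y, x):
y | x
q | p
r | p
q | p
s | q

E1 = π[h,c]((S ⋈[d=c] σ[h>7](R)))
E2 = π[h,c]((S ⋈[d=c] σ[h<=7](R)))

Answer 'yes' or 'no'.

E1 subexpression sizes:
  S → 6
  R → 4
  σ[h>7](R) → 3
  (S ⋈[d=c] σ[h>7](R)) → 2
  π[h,c]((S ⋈[d=c] σ[h>7](R))) → 2
E2 subexpression sizes:
  S → 6
  R → 4
  σ[h<=7](R) → 1
  (S ⋈[d=c] σ[h<=7](R)) → 0
  π[h,c]((S ⋈[d=c] σ[h<=7](R))) → 0

E1 result:
h | c
8 | 1
8 | 3
E2 result:
h | c
(0 rows)
Witness: (8, 3) appears 1× in E1 but 0× in E2.

no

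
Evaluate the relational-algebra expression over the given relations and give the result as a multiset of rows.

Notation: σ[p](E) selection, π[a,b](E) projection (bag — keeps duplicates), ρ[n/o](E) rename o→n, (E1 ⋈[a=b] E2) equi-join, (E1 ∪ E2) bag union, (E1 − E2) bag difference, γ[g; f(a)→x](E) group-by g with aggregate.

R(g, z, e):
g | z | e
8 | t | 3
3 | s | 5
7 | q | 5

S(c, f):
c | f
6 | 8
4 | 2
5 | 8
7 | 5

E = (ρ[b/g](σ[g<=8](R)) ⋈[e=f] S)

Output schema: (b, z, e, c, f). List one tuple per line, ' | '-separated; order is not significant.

Per-node cardinality:
  R → 3
  σ[g<=8](R) → 3
  ρ[b/g](σ[g<=8](R)) → 3
  S → 4
  (ρ[b/g](σ[g<=8](R)) ⋈[e=f] S) → 2

== RESULT ==
b | z | e | c | f
3 | s | 5 | 7 | 5
7 | q | 5 | 7 | 5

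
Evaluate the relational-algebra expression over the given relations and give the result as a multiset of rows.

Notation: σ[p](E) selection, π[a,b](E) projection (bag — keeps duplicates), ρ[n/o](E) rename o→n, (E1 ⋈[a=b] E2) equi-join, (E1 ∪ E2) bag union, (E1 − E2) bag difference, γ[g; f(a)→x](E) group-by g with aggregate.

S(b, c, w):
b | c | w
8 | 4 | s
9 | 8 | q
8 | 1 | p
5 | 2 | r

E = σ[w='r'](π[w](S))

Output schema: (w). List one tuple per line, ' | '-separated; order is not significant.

Stepwise |·|:
  S → 4
  π[w](S) → 4
  σ[w='r'](π[w](S)) → 1

== RESULT ==
w
r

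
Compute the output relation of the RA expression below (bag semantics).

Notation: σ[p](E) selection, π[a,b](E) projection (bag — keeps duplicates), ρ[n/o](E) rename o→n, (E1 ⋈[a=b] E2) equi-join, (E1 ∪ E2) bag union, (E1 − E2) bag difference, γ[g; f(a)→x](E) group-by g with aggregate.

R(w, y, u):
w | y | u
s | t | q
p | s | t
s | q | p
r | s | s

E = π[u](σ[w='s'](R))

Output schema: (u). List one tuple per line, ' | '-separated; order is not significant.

Per-node cardinality:
  R → 4
  σ[w='s'](R) → 2
  π[u](σ[w='s'](R)) → 2

== RESULT ==
u
p
q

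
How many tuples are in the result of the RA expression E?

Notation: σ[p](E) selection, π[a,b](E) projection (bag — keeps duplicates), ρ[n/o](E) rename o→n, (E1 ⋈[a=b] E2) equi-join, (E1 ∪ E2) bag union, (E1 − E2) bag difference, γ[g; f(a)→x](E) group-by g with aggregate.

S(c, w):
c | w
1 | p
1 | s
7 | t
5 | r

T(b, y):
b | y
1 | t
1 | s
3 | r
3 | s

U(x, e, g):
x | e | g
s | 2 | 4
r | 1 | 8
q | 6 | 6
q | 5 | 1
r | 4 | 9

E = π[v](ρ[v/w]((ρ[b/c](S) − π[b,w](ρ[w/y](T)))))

Per-node cardinality:
  S → 4
  ρ[b/c](S) → 4
  T → 4
  ρ[w/y](T) → 4
  π[b,w](ρ[w/y](T)) → 4
  (ρ[b/c](S) − π[b,w](ρ[w/y](T))) → 3
  ρ[v/w]((ρ[b/c](S) − π[b,w](ρ[w/y](T)))) → 3
  π[v](ρ[v/w]((ρ[b/c](S) − π[b,w](ρ[w/y](T))))) → 3

|E| = 3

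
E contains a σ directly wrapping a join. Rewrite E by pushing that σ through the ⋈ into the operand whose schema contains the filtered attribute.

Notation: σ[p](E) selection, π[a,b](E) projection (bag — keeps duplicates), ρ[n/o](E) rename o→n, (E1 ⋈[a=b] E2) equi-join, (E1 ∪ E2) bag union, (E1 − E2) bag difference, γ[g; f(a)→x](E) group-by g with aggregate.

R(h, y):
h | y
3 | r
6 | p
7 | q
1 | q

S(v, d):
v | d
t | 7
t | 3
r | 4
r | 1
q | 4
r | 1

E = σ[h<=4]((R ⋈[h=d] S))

σ filters on h, owned by the left side.
E' = (σ[h<=4](R) ⋈[h=d] S)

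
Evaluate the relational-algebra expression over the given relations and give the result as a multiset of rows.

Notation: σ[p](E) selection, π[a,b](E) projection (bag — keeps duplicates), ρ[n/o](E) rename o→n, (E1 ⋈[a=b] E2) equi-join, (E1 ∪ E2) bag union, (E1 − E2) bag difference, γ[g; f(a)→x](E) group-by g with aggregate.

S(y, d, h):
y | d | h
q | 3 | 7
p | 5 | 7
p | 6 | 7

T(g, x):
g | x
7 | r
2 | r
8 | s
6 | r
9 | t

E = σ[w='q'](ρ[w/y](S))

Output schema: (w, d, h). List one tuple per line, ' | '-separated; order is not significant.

Subexpression sizes:
  S → 3
  ρ[w/y](S) → 3
  σ[w='q'](ρ[w/y](S)) → 1

== RESULT ==
w | d | h
q | 3 | 7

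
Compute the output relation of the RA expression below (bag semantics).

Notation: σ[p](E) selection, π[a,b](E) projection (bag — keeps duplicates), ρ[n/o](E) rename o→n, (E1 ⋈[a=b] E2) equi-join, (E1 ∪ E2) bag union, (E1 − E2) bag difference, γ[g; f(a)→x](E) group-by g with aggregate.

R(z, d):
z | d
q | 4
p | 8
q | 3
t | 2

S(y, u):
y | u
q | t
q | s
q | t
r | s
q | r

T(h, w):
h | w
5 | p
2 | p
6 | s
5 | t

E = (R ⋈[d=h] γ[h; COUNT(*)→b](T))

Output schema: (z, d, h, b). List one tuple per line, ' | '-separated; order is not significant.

Subexpression sizes:
  R → 4
  T → 4
  γ[h; COUNT(*)→b](T) → 3
  (R ⋈[d=h] γ[h; COUNT(*)→b](T)) → 1

== RESULT ==
z | d | h | b
t | 2 | 2 | 1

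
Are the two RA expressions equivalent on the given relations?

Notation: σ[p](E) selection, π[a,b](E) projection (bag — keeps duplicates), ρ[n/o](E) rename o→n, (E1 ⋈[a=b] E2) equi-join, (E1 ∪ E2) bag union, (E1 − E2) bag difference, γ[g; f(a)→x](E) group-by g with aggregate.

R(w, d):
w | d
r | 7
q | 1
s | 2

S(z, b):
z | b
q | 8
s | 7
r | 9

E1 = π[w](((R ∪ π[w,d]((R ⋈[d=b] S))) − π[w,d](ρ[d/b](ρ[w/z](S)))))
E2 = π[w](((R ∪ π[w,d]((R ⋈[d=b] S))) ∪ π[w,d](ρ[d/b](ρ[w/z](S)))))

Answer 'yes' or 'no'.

E1 per-node cardinality:
  R → 3
  R → 3
  S → 3
  (R ⋈[d=b] S) → 1
  π[w,d]((R ⋈[d=b] S)) → 1
  (R ∪ π[w,d]((R ⋈[d=b] S))) → 4
  S → 3
  ρ[w/z](S) → 3
  ρ[d/b](ρ[w/z](S)) → 3
  π[w,d](ρ[d/b](ρ[w/z](S))) → 3
  ((R ∪ π[w,d]((R ⋈[d=b] S))) − π[w,d](ρ[d/b](ρ[w/z](S)))) → 4
  π[w](((R ∪ π[w,d]((R ⋈[d=b] S))) − π[w,d](ρ[d/b](ρ[w/z](S))))) → 4
E2 per-node cardinality:
  R → 3
  R → 3
  S → 3
  (R ⋈[d=b] S) → 1
  π[w,d]((R ⋈[d=b] S)) → 1
  (R ∪ π[w,d]((R ⋈[d=b] S))) → 4
  S → 3
  ρ[w/z](S) → 3
  ρ[d/b](ρ[w/z](S)) → 3
  π[w,d](ρ[d/b](ρ[w/z](S))) → 3
  ((R ∪ π[w,d]((R ⋈[d=b] S))) ∪ π[w,d](ρ[d/b](ρ[w/z](S)))) → 7
  π[w](((R ∪ π[w,d]((R ⋈[d=b] S))) ∪ π[w,d](ρ[d/b](ρ[w/z](S))))) → 7

E1 result:
w
q
r
r
s
E2 result:
w
q
q
r
r
r
s
s
Witness: ('s',) appears 1× in E1 but 2× in E2.

no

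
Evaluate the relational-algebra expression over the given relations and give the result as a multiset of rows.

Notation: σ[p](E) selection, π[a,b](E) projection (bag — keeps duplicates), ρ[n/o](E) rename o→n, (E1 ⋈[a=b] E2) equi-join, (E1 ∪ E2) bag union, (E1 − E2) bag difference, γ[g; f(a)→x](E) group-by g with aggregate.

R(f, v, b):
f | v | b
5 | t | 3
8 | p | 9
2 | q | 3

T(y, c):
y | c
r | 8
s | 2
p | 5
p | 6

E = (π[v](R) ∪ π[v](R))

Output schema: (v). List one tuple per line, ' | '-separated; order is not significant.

Stepwise |·|:
  R → 3
  π[v](R) → 3
  R → 3
  π[v](R) → 3
  (π[v](R) ∪ π[v](R)) → 6

== RESULT ==
v
p
p
q
q
t
t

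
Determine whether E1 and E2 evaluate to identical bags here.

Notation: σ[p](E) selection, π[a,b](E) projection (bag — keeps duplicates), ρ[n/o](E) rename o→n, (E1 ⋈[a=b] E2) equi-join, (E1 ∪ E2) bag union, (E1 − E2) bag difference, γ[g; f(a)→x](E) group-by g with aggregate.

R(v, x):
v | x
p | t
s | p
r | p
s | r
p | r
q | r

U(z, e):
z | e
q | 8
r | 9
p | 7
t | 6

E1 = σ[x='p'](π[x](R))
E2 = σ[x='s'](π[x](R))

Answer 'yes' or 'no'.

E1 row counts bottom-up:
  R → 6
  π[x](R) → 6
  σ[x='p'](π[x](R)) → 2
E2 row counts bottom-up:
  R → 6
  π[x](R) → 6
  σ[x='s'](π[x](R)) → 0

E1 result:
x
p
p
E2 result:
x
(0 rows)
Witness: ('p',) appears 2× in E1 but 0× in E2.

no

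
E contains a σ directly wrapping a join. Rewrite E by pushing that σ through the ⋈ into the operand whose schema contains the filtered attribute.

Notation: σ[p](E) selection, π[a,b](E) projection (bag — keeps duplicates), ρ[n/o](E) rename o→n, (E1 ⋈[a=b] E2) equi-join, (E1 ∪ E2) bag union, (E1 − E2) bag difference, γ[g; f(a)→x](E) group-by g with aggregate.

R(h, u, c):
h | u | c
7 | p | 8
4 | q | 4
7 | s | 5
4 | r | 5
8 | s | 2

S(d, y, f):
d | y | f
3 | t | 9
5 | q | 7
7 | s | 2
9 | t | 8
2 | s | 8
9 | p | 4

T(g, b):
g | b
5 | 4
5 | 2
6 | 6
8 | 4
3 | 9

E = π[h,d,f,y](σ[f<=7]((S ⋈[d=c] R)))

σ filters on f, owned by the left side.
E' = π[h,d,f,y]((σ[f<=7](S) ⋈[d=c] R))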